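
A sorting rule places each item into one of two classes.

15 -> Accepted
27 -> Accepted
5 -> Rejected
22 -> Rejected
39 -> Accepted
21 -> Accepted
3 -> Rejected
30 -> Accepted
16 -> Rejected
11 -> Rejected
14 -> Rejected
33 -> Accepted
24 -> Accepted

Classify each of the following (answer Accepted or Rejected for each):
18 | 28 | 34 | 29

Accepted, Rejected, Rejected, Rejected

'Accepted' ⟺ multiple of 3 AND at least 5.
Accepted: 18, since 18 = 3·6, 18 ≥ 5.
Rejected: 28, since 28 = 3·9 + 1, 28 ≥ 5.
Rejected: 34, since 34 = 3·11 + 1, 34 ≥ 5.
Rejected: 29, since 29 = 3·9 + 2, 29 ≥ 5.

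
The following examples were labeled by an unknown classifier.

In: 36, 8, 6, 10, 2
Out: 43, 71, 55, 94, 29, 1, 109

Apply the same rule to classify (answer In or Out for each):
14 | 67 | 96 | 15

The rule appears to be: even AND at most 36.
14 → 14 is even, 14 ≤ 36 → In. 67 → 67 is odd, 67 > 36 → Out. 96 → 96 is even, 96 > 36 → Out. 15 → 15 is odd, 15 ≤ 36 → Out.

In, Out, Out, Out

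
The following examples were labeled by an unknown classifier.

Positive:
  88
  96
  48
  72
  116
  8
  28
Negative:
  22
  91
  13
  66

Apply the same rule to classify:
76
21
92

Positive, Negative, Positive

One predicate separates the groups cleanly: multiple of 4.
76: 76 = 4·19, satisfies this → Positive.
21: 21 = 4·5 + 1, fails the rule → Negative.
92: 92 = 4·23, satisfies this → Positive.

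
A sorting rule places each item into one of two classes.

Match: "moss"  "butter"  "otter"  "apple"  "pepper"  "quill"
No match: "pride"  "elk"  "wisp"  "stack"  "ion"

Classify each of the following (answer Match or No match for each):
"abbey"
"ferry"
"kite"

Match, Match, No match

Every 'Match' example satisfies: has a double letter. None of the 'No match' examples do.
Match: "abbey", since 'bb' doubled. Match: "ferry", since 'rr' doubled. No match: "kite", since no doubled letter.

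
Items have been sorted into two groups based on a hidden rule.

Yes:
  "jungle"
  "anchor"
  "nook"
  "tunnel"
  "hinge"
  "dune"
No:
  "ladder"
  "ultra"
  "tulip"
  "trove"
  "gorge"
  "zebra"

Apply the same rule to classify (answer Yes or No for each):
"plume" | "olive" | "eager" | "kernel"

No, No, No, Yes

The simplest hypothesis consistent with all the labels is: contains 'n'.
No: "plume", since no 'n'.
No: "olive", since no 'n'.
No: "eager", since no 'n'.
Yes: "kernel", since has 'n'.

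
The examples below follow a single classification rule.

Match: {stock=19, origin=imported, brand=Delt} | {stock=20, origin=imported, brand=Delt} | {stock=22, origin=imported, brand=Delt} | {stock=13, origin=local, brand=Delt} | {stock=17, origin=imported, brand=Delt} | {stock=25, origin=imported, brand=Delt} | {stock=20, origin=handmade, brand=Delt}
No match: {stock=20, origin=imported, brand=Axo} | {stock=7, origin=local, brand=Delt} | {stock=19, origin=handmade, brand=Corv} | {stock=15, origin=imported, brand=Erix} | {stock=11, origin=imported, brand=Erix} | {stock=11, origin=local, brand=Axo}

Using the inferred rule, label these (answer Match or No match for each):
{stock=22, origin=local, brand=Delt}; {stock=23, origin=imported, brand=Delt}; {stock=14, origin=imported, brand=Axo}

One predicate separates the groups cleanly: brand is Delt AND stock ≥ 11.
{stock=22, origin=local, brand=Delt} — brand is Delt, stock = 22, hence Match. {stock=23, origin=imported, brand=Delt} — brand is Delt, stock = 23, hence Match. {stock=14, origin=imported, brand=Axo} — brand is Axo, stock = 14, hence No match.

Match, Match, No match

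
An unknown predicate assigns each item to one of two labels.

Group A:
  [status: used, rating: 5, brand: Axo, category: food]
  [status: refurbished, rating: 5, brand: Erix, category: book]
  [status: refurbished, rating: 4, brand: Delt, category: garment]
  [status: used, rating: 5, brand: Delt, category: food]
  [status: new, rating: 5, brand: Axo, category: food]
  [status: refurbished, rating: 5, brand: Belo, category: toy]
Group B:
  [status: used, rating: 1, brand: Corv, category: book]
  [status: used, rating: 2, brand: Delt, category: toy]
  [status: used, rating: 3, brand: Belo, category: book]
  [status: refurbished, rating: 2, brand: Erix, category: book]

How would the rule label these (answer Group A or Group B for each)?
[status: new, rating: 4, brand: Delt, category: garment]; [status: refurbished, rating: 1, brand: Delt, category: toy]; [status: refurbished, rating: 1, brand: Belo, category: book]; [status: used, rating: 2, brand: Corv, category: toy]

The pattern is that an item is 'Group A' exactly when: rating ≥ 4.
[status: new, rating: 4, brand: Delt, category: garment]: Group A (rating = 4). [status: refurbished, rating: 1, brand: Delt, category: toy]: Group B (rating = 1). [status: refurbished, rating: 1, brand: Belo, category: book]: Group B (rating = 1). [status: used, rating: 2, brand: Corv, category: toy]: Group B (rating = 2).

Group A, Group B, Group B, Group B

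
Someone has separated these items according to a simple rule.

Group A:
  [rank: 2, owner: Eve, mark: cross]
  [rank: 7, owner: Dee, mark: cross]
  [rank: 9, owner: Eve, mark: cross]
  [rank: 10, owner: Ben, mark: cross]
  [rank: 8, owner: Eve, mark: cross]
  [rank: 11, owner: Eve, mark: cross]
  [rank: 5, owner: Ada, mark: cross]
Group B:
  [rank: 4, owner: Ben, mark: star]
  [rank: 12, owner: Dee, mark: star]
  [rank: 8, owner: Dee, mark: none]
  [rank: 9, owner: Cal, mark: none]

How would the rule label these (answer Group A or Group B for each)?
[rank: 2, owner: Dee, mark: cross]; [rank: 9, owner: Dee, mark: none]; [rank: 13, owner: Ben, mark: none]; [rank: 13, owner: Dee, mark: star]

Group A, Group B, Group B, Group B

A rule that fits every label: mark is cross — true of each 'Group A' example, false of each 'Group B' one.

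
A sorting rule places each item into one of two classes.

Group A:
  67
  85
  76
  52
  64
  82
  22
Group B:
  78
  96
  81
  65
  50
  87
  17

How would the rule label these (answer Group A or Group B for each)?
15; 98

Group B, Group B

Looking at the examples, the only property every 'Group A' case has and every 'Group B' case lacks is: ≡ 1 (mod 3).
15: 15 mod 3 = 0, fails this test → Group B.
98: 98 mod 3 = 2, fails this test → Group B.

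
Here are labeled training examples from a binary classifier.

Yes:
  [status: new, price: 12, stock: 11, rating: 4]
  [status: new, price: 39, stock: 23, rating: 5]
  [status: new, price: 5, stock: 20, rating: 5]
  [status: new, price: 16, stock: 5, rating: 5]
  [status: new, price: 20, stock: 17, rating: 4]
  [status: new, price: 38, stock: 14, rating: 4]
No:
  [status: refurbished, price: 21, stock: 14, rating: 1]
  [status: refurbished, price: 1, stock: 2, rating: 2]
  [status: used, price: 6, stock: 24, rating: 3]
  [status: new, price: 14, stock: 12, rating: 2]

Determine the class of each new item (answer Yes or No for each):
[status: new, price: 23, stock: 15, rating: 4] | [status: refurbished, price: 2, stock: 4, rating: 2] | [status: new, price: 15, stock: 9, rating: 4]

Yes, No, Yes

The simplest hypothesis consistent with all the labels is: rating ≥ 4.
[status: new, price: 23, stock: 15, rating: 4] → rating = 4 → Yes. [status: refurbished, price: 2, stock: 4, rating: 2] → rating = 2 → No. [status: new, price: 15, stock: 9, rating: 4] → rating = 4 → Yes.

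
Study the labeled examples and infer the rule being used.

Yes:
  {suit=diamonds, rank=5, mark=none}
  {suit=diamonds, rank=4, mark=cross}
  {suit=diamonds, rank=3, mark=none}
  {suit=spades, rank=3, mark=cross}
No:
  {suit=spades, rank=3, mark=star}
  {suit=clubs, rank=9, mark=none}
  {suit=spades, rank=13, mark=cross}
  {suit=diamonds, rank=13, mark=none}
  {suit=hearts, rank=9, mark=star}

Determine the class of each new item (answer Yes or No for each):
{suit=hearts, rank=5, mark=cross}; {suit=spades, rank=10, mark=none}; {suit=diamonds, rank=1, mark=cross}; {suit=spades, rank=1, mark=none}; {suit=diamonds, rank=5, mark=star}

The pattern is that an item is 'Yes' exactly when: mark is not star AND rank ≤ 5.

Yes, No, Yes, Yes, No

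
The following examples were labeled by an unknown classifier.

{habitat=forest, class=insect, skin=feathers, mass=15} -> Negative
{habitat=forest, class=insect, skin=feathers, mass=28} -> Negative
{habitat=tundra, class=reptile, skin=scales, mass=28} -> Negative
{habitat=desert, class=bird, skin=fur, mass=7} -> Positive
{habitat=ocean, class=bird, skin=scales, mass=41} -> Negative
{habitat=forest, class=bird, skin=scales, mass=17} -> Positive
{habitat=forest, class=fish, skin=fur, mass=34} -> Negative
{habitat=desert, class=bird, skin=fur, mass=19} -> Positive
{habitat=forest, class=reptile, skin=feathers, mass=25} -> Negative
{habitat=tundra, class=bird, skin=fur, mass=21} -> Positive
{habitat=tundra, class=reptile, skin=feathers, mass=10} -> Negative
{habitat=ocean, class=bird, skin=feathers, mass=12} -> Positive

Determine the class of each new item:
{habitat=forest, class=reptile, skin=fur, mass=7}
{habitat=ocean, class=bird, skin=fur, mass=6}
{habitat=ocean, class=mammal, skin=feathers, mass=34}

Negative, Positive, Negative

The common property of the 'Positive' items is: class is bird AND mass ≤ 21. No 'Negative' item has it.
{habitat=forest, class=reptile, skin=fur, mass=7} — class is reptile, mass = 7, hence Negative. {habitat=ocean, class=bird, skin=fur, mass=6} — class is bird, mass = 6, hence Positive. {habitat=ocean, class=mammal, skin=feathers, mass=34} — class is mammal, mass = 34, hence Negative.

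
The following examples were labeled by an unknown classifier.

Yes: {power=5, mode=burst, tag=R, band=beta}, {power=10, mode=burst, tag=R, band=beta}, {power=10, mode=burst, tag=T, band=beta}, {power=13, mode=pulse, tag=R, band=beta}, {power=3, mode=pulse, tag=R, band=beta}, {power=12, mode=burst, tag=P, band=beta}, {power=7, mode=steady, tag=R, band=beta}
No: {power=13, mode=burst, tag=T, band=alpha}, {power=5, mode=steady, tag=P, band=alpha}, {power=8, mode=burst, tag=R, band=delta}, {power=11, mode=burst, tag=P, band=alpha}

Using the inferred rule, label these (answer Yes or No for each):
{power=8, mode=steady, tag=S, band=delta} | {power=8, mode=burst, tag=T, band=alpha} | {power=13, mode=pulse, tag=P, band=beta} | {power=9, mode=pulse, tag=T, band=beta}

Checking candidate rules against both groups, what survives is: band is beta.

No, No, Yes, Yes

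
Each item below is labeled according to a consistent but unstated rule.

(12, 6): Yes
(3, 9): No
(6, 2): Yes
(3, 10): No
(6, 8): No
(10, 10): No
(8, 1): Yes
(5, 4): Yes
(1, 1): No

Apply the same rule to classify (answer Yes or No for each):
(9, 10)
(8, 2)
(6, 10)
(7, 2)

No, Yes, No, Yes

One predicate separates the groups cleanly: first > second.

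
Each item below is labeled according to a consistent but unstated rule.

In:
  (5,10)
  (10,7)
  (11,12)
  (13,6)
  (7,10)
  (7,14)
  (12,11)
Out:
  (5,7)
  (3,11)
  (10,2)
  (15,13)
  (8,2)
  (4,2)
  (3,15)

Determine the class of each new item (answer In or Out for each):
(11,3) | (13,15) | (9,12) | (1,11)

Out, Out, In, Out

Looking at the examples, the only property every 'In' case has and every 'Out' case lacks is: sum is odd.
(11,3): 11+3 = 14 — does not fit, so Out.
(13,15): 13+15 = 28 — does not fit, so Out.
(9,12): 9+12 = 21 — passes, so In.
(1,11): 1+11 = 12 — does not fit, so Out.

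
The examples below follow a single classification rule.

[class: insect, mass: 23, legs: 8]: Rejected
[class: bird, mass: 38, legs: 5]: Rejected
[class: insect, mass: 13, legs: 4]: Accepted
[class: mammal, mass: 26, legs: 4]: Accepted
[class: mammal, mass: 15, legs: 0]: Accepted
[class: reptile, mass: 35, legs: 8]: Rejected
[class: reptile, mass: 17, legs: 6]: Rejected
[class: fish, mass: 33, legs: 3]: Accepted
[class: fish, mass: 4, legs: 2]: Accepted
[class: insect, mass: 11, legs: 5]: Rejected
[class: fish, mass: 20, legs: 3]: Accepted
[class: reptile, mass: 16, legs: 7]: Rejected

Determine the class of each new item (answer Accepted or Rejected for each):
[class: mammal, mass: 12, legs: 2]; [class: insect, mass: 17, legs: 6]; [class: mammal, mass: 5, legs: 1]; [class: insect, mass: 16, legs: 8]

Accepted, Rejected, Accepted, Rejected

'Accepted' ⟺ legs ≤ 4.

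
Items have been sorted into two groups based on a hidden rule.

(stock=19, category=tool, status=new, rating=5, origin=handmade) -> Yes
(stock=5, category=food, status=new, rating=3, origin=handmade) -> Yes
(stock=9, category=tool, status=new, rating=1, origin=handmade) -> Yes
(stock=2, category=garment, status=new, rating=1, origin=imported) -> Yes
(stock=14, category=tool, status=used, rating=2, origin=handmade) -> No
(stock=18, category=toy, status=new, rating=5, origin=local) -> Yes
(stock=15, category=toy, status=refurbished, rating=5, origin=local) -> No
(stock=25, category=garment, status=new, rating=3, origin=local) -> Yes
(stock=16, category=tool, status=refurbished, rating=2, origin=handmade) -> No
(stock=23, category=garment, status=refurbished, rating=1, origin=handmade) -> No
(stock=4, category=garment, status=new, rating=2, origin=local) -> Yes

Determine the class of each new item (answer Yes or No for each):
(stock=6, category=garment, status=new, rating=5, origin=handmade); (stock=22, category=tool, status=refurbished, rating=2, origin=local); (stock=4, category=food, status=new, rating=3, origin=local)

Yes, No, Yes

The common property of the 'Yes' items is: status is new. No 'No' item has it.
(stock=6, category=garment, status=new, rating=5, origin=handmade) — status is new, hence Yes. (stock=22, category=tool, status=refurbished, rating=2, origin=local) — status is refurbished, hence No. (stock=4, category=food, status=new, rating=3, origin=local) — status is new, hence Yes.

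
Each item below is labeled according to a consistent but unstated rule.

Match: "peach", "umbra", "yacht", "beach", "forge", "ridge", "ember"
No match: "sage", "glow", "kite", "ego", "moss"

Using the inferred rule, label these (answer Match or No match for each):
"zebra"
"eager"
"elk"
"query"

Match, Match, No match, Match

A rule that fits every label: length 5 — true of each 'Match' example, false of each 'No match' one.
"zebra": length 5 — has this property, so Match.
"eager": length 5 — has this property, so Match.
"elk": length 3 — doesn't qualify, so No match.
"query": length 5 — has this property, so Match.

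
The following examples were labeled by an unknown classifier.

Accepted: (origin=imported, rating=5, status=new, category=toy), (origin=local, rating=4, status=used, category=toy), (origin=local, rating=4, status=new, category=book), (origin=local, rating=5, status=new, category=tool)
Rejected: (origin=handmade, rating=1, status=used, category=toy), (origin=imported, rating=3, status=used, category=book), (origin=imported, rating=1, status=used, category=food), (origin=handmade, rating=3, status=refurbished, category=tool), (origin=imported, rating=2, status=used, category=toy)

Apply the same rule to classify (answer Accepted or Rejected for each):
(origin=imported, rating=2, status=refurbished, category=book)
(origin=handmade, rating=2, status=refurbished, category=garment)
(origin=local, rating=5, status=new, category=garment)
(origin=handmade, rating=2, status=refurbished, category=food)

One predicate separates the groups cleanly: rating ≥ 4.
(origin=imported, rating=2, status=refurbished, category=book) — rating = 2, hence Rejected.
(origin=handmade, rating=2, status=refurbished, category=garment) — rating = 2, hence Rejected.
(origin=local, rating=5, status=new, category=garment) — rating = 5, hence Accepted.
(origin=handmade, rating=2, status=refurbished, category=food) — rating = 2, hence Rejected.

Rejected, Rejected, Accepted, Rejected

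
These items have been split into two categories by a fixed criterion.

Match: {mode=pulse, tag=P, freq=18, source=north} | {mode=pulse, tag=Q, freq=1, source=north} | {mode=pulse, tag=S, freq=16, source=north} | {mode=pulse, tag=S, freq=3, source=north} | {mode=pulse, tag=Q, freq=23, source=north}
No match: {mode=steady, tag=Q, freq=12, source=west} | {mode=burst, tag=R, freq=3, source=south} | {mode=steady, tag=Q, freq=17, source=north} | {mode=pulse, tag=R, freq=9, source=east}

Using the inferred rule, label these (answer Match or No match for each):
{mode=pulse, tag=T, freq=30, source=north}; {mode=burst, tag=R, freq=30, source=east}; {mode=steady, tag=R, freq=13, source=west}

Match, No match, No match

Every 'Match' example satisfies: source is north AND mode is pulse. None of the 'No match' examples do.
Match: {mode=pulse, tag=T, freq=30, source=north}, since source is north, mode is pulse.
No match: {mode=burst, tag=R, freq=30, source=east}, since source is east, mode is burst.
No match: {mode=steady, tag=R, freq=13, source=west}, since source is west, mode is steady.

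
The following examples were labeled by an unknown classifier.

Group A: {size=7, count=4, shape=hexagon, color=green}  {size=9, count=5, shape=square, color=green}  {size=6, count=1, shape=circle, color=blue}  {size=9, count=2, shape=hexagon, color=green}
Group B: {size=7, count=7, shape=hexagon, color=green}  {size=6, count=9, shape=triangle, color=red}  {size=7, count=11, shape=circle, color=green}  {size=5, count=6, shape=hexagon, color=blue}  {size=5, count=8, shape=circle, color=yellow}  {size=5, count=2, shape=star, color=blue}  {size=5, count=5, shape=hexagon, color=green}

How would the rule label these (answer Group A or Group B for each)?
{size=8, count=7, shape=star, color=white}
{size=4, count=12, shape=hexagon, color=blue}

The pattern is that an item is 'Group A' exactly when: count ≤ 5 AND size ≥ 6.
{size=8, count=7, shape=star, color=white} — count = 7, size = 8, hence Group B. {size=4, count=12, shape=hexagon, color=blue} — count = 12, size = 4, hence Group B.

Group B, Group B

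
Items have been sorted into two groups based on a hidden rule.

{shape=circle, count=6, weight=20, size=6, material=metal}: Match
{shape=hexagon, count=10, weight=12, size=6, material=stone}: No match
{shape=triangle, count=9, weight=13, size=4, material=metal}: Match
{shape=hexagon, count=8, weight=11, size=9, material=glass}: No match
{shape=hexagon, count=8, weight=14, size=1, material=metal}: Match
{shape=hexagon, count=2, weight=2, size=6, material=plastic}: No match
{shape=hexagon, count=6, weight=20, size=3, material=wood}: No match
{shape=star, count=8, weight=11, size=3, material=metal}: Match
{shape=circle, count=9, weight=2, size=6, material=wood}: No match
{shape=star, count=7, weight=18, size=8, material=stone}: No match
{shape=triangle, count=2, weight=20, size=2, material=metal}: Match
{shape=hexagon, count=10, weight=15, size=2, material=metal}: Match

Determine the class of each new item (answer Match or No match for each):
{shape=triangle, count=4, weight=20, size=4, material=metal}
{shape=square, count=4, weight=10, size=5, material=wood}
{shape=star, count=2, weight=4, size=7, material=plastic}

Match, No match, No match

The classifier is using: material is metal.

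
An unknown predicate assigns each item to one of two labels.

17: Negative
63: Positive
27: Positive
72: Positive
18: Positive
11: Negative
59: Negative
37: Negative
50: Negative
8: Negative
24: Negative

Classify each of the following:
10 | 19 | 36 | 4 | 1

All 'Positive' examples share one property — multiple of 9 — and every 'Negative' example lacks it.
Negative: 10, since 10 = 9·1 + 1. Negative: 19, since 19 = 9·2 + 1. Positive: 36, since 36 = 9·4. Negative: 4, since 4 = 9·0 + 4. Negative: 1, since 1 = 9·0 + 1.

Negative, Negative, Positive, Negative, Negative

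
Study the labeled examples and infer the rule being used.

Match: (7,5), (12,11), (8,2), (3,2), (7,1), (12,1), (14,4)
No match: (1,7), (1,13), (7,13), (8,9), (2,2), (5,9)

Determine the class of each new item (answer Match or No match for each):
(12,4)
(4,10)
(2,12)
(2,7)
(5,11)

Match, No match, No match, No match, No match

Checking candidate rules against both groups, what survives is: first > second.
Match: (12,4), since 12 > 4. No match: (4,10), since 4 < 10. No match: (2,12), since 2 < 12. No match: (2,7), since 2 < 7. No match: (5,11), since 5 < 11.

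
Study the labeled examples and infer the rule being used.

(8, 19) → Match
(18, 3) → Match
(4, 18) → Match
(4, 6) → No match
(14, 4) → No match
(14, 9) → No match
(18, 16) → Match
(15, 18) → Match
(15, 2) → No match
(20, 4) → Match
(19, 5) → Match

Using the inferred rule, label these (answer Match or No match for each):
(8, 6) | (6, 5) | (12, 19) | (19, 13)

No match, No match, Match, Match

The pattern is that an item is 'Match' exactly when: max ≥ 16.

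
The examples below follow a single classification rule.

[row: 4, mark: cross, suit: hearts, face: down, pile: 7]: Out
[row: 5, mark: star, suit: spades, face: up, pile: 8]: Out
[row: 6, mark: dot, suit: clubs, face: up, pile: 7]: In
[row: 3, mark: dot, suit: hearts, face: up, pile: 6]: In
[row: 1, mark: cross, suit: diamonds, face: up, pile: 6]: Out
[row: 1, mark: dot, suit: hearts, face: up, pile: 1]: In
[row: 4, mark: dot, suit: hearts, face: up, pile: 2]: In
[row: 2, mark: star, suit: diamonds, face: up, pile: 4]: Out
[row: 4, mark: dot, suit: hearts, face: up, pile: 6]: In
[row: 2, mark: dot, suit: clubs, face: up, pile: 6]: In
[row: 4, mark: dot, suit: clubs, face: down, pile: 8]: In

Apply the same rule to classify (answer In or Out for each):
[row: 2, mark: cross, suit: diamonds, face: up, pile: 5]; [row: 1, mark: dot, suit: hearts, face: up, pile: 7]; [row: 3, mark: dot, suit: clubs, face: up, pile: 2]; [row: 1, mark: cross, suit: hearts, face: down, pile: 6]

The rule appears to be: mark is dot.
[row: 2, mark: cross, suit: diamonds, face: up, pile: 5]: mark is cross, fails the rule → Out.
[row: 1, mark: dot, suit: hearts, face: up, pile: 7]: mark is dot, matches → In.
[row: 3, mark: dot, suit: clubs, face: up, pile: 2]: mark is dot, matches → In.
[row: 1, mark: cross, suit: hearts, face: down, pile: 6]: mark is cross, fails the rule → Out.

Out, In, In, Out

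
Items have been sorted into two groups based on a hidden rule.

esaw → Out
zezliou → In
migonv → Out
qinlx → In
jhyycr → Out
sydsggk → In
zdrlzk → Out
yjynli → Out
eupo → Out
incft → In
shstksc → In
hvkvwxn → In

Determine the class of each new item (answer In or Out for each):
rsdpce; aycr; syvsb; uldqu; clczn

The classifier is using: odd length.
rsdpce: length 6, doesn't qualify → Out. aycr: length 4, doesn't qualify → Out. syvsb: length 5, matches → In. uldqu: length 5, matches → In. clczn: length 5, matches → In.

Out, Out, In, In, In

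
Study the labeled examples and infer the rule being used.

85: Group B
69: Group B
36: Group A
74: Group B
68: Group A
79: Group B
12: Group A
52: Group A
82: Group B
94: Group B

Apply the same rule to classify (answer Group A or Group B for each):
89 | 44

All 'Group A' examples share one property — multiple of 4 — and every 'Group B' example lacks it.
89: 89 = 4·22 + 1 — lacks this property, so Group B. 44: 44 = 4·11 — satisfies this, so Group A.

Group B, Group A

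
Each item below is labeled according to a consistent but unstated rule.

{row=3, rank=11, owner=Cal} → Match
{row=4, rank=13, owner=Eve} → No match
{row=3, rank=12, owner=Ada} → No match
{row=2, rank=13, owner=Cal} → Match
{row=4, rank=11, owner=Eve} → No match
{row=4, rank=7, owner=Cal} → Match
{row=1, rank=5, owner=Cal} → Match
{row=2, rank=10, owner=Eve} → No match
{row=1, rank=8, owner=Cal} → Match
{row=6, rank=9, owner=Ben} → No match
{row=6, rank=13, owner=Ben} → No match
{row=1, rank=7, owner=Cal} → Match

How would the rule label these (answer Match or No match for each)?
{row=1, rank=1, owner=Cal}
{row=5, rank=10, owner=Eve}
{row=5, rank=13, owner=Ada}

Match, No match, No match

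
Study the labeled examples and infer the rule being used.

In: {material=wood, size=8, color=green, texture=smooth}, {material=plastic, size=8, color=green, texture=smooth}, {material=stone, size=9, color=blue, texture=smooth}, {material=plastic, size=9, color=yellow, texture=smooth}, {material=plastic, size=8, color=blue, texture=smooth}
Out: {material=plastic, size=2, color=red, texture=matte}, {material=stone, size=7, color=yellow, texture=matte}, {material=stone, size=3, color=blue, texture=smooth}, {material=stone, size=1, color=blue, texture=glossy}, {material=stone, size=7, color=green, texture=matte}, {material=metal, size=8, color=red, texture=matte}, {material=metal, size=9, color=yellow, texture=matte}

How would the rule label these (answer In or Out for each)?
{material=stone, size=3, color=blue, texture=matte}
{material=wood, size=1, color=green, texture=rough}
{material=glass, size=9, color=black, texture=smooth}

Out, Out, In

One predicate separates the groups cleanly: texture is smooth AND size ≥ 7.
Out: {material=stone, size=3, color=blue, texture=matte}, since texture is matte, size = 3. Out: {material=wood, size=1, color=green, texture=rough}, since texture is rough, size = 1. In: {material=glass, size=9, color=black, texture=smooth}, since texture is smooth, size = 9.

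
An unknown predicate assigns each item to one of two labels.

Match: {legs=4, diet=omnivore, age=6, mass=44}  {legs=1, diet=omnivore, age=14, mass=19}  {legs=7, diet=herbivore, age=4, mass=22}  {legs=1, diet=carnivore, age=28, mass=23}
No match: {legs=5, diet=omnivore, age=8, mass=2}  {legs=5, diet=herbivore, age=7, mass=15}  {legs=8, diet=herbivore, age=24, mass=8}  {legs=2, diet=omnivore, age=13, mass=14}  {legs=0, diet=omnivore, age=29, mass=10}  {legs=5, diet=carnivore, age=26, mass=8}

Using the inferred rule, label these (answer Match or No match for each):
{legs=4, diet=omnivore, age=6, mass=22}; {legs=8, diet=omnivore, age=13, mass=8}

Match, No match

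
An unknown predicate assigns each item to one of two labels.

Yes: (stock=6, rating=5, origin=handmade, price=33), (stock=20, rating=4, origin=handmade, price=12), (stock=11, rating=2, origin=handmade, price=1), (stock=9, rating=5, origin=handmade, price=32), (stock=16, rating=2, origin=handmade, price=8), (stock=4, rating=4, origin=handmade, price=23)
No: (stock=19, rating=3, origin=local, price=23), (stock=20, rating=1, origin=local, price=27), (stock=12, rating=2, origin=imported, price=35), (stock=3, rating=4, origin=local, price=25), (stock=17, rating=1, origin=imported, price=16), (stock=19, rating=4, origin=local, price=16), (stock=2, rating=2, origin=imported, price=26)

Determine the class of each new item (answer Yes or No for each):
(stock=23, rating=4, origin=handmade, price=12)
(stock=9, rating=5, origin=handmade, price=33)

Yes, Yes

'Yes' ⟺ origin is handmade.
Yes: (stock=23, rating=4, origin=handmade, price=12), since origin is handmade. Yes: (stock=9, rating=5, origin=handmade, price=33), since origin is handmade.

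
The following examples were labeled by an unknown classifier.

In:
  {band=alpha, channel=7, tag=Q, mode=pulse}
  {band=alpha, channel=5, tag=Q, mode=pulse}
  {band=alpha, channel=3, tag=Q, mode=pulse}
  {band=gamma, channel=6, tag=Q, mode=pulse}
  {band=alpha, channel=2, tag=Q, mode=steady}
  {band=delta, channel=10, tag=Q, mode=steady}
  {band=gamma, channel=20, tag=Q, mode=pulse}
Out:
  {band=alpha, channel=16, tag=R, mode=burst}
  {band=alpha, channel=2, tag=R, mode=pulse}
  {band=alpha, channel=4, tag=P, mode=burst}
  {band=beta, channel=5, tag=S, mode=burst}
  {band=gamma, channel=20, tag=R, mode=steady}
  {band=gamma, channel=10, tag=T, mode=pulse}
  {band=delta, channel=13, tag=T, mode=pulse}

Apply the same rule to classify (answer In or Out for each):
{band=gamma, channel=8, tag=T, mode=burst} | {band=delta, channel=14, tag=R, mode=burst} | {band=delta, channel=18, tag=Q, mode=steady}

Looking at the examples, the only property every 'In' case has and every 'Out' case lacks is: tag is Q.
{band=gamma, channel=8, tag=T, mode=burst}: tag is T — fails the rule, so Out.
{band=delta, channel=14, tag=R, mode=burst}: tag is R — fails the rule, so Out.
{band=delta, channel=18, tag=Q, mode=steady}: tag is Q — matches, so In.

Out, Out, In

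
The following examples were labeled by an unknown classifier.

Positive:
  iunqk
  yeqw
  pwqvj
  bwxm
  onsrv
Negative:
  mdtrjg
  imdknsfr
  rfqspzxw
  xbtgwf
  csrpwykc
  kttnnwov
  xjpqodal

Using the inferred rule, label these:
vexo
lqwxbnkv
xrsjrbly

Positive, Negative, Negative

The simplest hypothesis consistent with all the labels is: length ≤ 5.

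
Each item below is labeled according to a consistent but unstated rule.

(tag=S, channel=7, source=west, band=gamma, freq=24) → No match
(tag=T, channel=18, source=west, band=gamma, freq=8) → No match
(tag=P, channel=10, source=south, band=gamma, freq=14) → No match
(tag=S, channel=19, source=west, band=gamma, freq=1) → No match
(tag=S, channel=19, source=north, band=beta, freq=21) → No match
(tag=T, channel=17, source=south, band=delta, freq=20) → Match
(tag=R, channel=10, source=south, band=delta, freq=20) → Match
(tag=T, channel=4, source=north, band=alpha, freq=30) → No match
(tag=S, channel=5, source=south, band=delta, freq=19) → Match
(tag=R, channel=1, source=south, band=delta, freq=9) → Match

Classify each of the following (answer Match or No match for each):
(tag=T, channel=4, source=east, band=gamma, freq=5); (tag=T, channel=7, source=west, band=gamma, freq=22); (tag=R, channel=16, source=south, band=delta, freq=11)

No match, No match, Match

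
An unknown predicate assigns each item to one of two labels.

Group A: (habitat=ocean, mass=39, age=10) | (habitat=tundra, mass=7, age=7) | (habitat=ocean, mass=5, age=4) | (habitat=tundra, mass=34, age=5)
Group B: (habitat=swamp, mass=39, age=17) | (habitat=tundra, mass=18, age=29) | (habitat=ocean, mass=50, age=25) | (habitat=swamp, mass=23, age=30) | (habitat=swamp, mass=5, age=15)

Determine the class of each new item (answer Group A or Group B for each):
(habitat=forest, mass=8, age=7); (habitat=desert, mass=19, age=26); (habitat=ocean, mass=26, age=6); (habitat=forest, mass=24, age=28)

Group A, Group B, Group A, Group B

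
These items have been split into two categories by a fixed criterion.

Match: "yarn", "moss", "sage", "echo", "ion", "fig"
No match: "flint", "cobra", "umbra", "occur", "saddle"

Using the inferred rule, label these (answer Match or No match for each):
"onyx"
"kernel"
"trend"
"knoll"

Match, No match, No match, No match

Every 'Match' example satisfies: length ≤ 4. None of the 'No match' examples do.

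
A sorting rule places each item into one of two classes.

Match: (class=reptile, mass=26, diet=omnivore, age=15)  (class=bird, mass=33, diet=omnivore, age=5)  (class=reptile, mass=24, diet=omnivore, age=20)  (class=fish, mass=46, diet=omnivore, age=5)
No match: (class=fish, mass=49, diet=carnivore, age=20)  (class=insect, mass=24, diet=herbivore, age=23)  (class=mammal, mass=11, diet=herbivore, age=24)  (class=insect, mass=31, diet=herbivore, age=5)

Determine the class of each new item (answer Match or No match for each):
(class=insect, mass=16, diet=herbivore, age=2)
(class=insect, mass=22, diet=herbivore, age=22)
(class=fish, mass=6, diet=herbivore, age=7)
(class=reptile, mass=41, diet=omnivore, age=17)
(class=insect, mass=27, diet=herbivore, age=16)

'Match' ⟺ diet is omnivore.
(class=insect, mass=16, diet=herbivore, age=2) → diet is herbivore → No match. (class=insect, mass=22, diet=herbivore, age=22) → diet is herbivore → No match. (class=fish, mass=6, diet=herbivore, age=7) → diet is herbivore → No match. (class=reptile, mass=41, diet=omnivore, age=17) → diet is omnivore → Match. (class=insect, mass=27, diet=herbivore, age=16) → diet is herbivore → No match.

No match, No match, No match, Match, No match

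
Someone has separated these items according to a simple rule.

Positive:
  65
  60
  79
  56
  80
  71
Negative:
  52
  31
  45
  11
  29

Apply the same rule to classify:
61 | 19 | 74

Positive, Negative, Positive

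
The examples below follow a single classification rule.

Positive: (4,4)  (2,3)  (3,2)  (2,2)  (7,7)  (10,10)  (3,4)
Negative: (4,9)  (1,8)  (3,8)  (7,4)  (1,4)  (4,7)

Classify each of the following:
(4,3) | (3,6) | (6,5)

Positive, Negative, Positive

All 'Positive' examples share one property — |first − second| ≤ 1 — and every 'Negative' example lacks it.
(4,3) — |4−3| = 1, hence Positive. (3,6) — |3−6| = 3, hence Negative. (6,5) — |6−5| = 1, hence Positive.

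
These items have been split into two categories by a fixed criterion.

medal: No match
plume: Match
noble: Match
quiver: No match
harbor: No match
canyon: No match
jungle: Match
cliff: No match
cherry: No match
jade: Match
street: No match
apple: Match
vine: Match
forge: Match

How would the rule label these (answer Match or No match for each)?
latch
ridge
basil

No match, Match, No match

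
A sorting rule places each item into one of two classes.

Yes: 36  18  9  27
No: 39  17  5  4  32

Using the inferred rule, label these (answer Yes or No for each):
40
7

A rule that fits every label: multiple of 9 — true of each 'Yes' example, false of each 'No' one.

No, No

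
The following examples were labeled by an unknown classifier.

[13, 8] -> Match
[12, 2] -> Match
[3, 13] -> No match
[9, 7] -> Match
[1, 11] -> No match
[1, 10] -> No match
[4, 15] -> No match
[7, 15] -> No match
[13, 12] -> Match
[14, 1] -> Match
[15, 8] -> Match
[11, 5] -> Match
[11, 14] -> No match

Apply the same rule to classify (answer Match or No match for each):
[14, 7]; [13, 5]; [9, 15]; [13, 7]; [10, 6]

Match, Match, No match, Match, Match

The pattern is that an item is 'Match' exactly when: first > second.
[14, 7]: Match (14 > 7). [13, 5]: Match (13 > 5). [9, 15]: No match (9 < 15). [13, 7]: Match (13 > 7). [10, 6]: Match (10 > 6).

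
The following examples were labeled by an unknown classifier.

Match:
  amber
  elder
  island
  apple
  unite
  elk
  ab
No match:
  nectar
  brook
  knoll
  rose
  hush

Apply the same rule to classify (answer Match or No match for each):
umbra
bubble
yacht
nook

Match, No match, No match, No match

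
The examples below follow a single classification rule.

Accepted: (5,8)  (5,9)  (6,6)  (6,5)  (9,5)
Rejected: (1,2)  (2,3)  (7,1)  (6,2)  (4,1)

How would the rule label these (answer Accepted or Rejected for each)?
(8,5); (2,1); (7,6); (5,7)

A rule that fits every label: sum ≥ 11 — true of each 'Accepted' example, false of each 'Rejected' one.
(8,5): 8+5 = 13, passes → Accepted. (2,1): 2+1 = 3, fails this test → Rejected. (7,6): 7+6 = 13, passes → Accepted. (5,7): 5+7 = 12, passes → Accepted.

Accepted, Rejected, Accepted, Accepted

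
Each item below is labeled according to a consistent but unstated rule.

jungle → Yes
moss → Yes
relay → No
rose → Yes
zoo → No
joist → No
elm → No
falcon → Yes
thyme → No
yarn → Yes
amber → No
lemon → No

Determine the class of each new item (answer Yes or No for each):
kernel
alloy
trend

The rule appears to be: even length.
kernel: length 6, qualifies → Yes. alloy: length 5, does not satisfy this → No. trend: length 5, does not satisfy this → No.

Yes, No, No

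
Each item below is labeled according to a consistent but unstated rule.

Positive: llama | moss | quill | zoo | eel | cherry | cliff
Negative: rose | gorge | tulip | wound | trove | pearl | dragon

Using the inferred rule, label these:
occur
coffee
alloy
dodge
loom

Positive, Positive, Positive, Negative, Positive

Every 'Positive' example satisfies: has a double letter. None of the 'Negative' examples do.
occur: 'cc' doubled, passes → Positive. coffee: 'ff' doubled, passes → Positive. alloy: 'll' doubled, passes → Positive. dodge: no doubled letter, doesn't qualify → Negative. loom: 'oo' doubled, passes → Positive.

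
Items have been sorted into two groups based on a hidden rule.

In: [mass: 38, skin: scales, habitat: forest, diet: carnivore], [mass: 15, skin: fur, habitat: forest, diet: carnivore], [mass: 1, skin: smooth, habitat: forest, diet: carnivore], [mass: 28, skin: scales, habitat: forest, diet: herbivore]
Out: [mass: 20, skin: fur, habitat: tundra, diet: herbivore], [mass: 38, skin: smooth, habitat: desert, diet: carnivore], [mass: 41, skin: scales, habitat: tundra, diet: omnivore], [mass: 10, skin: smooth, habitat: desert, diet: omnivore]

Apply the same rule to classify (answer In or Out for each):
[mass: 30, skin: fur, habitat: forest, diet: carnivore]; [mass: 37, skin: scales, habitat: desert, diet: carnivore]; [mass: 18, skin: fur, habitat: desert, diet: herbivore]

The pattern is that an item is 'In' exactly when: habitat is forest.
[mass: 30, skin: fur, habitat: forest, diet: carnivore] — habitat is forest, hence In. [mass: 37, skin: scales, habitat: desert, diet: carnivore] — habitat is desert, hence Out. [mass: 18, skin: fur, habitat: desert, diet: herbivore] — habitat is desert, hence Out.

In, Out, Out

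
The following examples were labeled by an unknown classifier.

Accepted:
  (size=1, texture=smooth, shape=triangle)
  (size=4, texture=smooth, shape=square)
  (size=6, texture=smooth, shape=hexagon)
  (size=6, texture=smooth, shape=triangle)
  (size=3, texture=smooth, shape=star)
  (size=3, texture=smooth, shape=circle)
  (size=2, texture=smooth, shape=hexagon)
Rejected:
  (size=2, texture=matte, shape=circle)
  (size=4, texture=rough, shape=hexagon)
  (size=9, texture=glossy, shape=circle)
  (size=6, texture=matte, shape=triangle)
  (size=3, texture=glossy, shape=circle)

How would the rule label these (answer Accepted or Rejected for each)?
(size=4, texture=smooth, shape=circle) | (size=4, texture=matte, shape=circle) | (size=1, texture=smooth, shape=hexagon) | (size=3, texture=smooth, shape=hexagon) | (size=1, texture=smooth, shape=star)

Accepted, Rejected, Accepted, Accepted, Accepted

The classifier is using: texture is smooth.
Accepted: (size=4, texture=smooth, shape=circle), since texture is smooth. Rejected: (size=4, texture=matte, shape=circle), since texture is matte. Accepted: (size=1, texture=smooth, shape=hexagon), since texture is smooth. Accepted: (size=3, texture=smooth, shape=hexagon), since texture is smooth. Accepted: (size=1, texture=smooth, shape=star), since texture is smooth.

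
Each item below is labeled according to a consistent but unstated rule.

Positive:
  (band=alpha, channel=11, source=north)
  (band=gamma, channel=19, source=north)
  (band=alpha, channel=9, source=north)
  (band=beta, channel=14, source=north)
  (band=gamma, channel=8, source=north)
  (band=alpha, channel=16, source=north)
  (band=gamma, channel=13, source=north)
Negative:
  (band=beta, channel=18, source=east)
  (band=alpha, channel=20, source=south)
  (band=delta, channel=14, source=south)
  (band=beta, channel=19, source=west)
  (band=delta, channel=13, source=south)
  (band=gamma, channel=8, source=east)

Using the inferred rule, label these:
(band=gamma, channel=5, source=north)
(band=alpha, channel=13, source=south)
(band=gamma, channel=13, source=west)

Positive, Negative, Negative

The distinguishing property — source is north — holds for all the 'Positive' cases and none of the 'Negative' cases.
(band=gamma, channel=5, source=north): Positive (source is north).
(band=alpha, channel=13, source=south): Negative (source is south).
(band=gamma, channel=13, source=west): Negative (source is west).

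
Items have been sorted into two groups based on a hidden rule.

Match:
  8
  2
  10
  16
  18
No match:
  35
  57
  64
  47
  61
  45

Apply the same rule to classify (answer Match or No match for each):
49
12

No match, Match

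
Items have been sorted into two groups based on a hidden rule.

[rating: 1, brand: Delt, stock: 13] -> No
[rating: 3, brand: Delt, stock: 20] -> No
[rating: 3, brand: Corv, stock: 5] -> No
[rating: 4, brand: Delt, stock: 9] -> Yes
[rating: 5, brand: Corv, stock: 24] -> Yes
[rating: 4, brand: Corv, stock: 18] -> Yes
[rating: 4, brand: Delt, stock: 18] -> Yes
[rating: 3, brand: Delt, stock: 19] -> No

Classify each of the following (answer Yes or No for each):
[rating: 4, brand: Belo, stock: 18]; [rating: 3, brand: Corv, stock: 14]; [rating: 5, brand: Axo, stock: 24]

Yes, No, Yes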